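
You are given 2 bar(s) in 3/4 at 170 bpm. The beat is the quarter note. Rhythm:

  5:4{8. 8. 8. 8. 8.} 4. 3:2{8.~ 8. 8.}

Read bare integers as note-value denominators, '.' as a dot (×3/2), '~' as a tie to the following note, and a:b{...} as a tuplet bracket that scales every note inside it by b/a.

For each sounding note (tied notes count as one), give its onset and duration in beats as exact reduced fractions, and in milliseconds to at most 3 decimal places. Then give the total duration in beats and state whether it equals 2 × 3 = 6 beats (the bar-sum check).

1) 0.0ms=0b +211.765ms=3/5b
2) 211.765ms=3/5b +211.765ms=3/5b
3) 423.529ms=6/5b +211.765ms=3/5b
4) 635.294ms=9/5b +211.765ms=3/5b
5) 847.059ms=12/5b +211.765ms=3/5b
6) 1058.824ms=3b +529.412ms=3/2b
7) 1588.235ms=9/2b +352.941ms=1b
8) 1941.176ms=11/2b +176.471ms=1/2b
Σ=6b of 6 (170bpm 3/4) — PASS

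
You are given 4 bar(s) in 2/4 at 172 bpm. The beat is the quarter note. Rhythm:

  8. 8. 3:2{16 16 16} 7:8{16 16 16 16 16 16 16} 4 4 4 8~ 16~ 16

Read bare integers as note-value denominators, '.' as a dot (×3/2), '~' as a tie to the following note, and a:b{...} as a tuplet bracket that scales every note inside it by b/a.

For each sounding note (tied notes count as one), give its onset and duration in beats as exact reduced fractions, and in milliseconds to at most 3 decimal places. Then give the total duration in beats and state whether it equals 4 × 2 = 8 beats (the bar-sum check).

1) 0.0ms=0b +261.628ms=3/4b
2) 261.628ms=3/4b +261.628ms=3/4b
3) 523.256ms=3/2b +58.14ms=1/6b
4) 581.395ms=5/3b +58.14ms=1/6b
5) 639.535ms=11/6b +58.14ms=1/6b
6) 697.674ms=2b +99.668ms=2/7b
7) 797.342ms=16/7b +99.668ms=2/7b
8) 897.01ms=18/7b +99.668ms=2/7b
9) 996.678ms=20/7b +99.668ms=2/7b
10) 1096.346ms=22/7b +99.668ms=2/7b
11) 1196.013ms=24/7b +99.668ms=2/7b
12) 1295.681ms=26/7b +99.668ms=2/7b
13) 1395.349ms=4b +348.837ms=1b
14) 1744.186ms=5b +348.837ms=1b
15) 2093.023ms=6b +348.837ms=1b
16) 2441.86ms=7b +348.837ms=1b
Σ=8b of 8 (172bpm 2/4) — PASS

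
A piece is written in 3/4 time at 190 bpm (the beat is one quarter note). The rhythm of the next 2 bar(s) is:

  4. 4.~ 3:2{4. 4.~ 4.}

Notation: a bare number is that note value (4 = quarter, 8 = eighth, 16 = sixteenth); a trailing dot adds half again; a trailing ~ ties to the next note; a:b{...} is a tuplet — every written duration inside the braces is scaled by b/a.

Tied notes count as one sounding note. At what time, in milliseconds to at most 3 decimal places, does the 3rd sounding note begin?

note 3 onset = 4b = 1263.158ms

1. 0.0ms @ 0 + 473.684ms (3/2)
2. 473.684ms @ 3/2 + 789.474ms (5/2)
3. 1263.158ms @ 4 + 631.579ms (2)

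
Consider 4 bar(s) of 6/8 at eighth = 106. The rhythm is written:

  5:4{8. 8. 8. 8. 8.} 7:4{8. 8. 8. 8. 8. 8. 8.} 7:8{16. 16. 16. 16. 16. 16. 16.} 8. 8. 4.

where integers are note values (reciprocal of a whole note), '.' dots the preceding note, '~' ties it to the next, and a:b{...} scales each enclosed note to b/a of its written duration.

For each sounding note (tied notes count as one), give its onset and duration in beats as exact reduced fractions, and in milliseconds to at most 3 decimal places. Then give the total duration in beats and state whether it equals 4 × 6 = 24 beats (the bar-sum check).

1) 0.0ms=0b +679.245ms=6/5b
2) 679.245ms=6/5b +679.245ms=6/5b
3) 1358.491ms=12/5b +679.245ms=6/5b
4) 2037.736ms=18/5b +679.245ms=6/5b
5) 2716.981ms=24/5b +679.245ms=6/5b
6) 3396.226ms=6b +485.175ms=6/7b
7) 3881.402ms=48/7b +485.175ms=6/7b
8) 4366.577ms=54/7b +485.175ms=6/7b
9) 4851.752ms=60/7b +485.175ms=6/7b
10) 5336.927ms=66/7b +485.175ms=6/7b
11) 5822.102ms=72/7b +485.175ms=6/7b
12) 6307.278ms=78/7b +485.175ms=6/7b
13) 6792.453ms=12b +485.175ms=6/7b
14) 7277.628ms=90/7b +485.175ms=6/7b
15) 7762.803ms=96/7b +485.175ms=6/7b
16) 8247.978ms=102/7b +485.175ms=6/7b
17) 8733.154ms=108/7b +485.175ms=6/7b
18) 9218.329ms=114/7b +485.175ms=6/7b
19) 9703.504ms=120/7b +485.175ms=6/7b
20) 10188.679ms=18b +849.057ms=3/2b
21) 11037.736ms=39/2b +849.057ms=3/2b
22) 11886.792ms=21b +1698.113ms=3b
Σ=24b of 24 (106bpm 6/8) — PASS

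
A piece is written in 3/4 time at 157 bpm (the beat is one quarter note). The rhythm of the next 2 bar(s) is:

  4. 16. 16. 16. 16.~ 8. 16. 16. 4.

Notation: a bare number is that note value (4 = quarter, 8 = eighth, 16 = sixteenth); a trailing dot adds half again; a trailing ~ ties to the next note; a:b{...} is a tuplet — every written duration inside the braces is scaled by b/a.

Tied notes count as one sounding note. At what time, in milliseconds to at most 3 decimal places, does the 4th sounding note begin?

note 4 onset = 9/4b = 859.873ms

1. 0.0ms @ 0 + 573.248ms (3/2)
2. 573.248ms @ 3/2 + 143.312ms (3/8)
3. 716.561ms @ 15/8 + 143.312ms (3/8)
4. 859.873ms @ 9/4 + 143.312ms (3/8)
5. 1003.185ms @ 21/8 + 429.936ms (9/8)
6. 1433.121ms @ 15/4 + 143.312ms (3/8)
7. 1576.433ms @ 33/8 + 143.312ms (3/8)
8. 1719.745ms @ 9/2 + 573.248ms (3/2)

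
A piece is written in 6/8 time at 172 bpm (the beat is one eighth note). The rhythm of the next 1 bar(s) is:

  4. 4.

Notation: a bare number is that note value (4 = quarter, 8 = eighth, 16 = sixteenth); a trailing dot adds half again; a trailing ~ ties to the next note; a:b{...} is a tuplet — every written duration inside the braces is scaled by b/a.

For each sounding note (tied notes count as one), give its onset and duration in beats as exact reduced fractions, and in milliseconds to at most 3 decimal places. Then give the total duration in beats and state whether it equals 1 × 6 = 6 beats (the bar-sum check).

1) 0.0ms=0b +1046.512ms=3b
2) 1046.512ms=3b +1046.512ms=3b
Σ=6b of 6 (172bpm 6/8) — PASS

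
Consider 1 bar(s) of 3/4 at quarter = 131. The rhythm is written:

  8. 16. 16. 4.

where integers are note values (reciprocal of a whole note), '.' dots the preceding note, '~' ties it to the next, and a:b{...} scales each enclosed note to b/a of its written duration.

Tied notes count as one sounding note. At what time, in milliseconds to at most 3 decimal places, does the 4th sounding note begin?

1. 0.0ms @ 0 + 343.511ms (3/4)
2. 343.511ms @ 3/4 + 171.756ms (3/8)
3. 515.267ms @ 9/8 + 171.756ms (3/8)
4. 687.023ms @ 3/2 + 687.023ms (3/2)

note 4 onset = 3/2b = 687.023ms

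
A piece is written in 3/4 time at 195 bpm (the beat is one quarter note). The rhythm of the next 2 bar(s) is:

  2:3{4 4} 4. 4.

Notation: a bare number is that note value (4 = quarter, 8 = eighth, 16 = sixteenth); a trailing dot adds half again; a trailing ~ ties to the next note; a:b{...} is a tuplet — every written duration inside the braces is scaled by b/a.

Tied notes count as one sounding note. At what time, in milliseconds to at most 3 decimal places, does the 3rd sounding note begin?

1. 0.0ms @ 0 + 461.538ms (3/2)
2. 461.538ms @ 3/2 + 461.538ms (3/2)
3. 923.077ms @ 3 + 461.538ms (3/2)
4. 1384.615ms @ 9/2 + 461.538ms (3/2)

note 3 onset = 3b = 923.077ms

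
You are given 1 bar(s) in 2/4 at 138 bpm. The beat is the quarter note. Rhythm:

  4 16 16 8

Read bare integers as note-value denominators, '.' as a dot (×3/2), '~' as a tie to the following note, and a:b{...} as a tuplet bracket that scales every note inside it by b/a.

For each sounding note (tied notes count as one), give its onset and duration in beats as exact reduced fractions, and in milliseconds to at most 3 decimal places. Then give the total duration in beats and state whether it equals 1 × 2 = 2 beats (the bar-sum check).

1) 0.0ms=0b +434.783ms=1b
2) 434.783ms=1b +108.696ms=1/4b
3) 543.478ms=5/4b +108.696ms=1/4b
4) 652.174ms=3/2b +217.391ms=1/2b
Σ=2b of 2 (138bpm 2/4) — PASS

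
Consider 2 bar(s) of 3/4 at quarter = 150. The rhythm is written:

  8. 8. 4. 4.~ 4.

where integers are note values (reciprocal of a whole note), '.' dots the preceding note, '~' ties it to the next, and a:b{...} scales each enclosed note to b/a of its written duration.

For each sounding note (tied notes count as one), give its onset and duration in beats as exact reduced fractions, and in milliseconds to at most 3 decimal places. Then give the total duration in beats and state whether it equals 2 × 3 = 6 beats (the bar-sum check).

1) 0.0ms=0b +300.0ms=3/4b
2) 300.0ms=3/4b +300.0ms=3/4b
3) 600.0ms=3/2b +600.0ms=3/2b
4) 1200.0ms=3b +1200.0ms=3b
Σ=6b of 6 (150bpm 3/4) — PASS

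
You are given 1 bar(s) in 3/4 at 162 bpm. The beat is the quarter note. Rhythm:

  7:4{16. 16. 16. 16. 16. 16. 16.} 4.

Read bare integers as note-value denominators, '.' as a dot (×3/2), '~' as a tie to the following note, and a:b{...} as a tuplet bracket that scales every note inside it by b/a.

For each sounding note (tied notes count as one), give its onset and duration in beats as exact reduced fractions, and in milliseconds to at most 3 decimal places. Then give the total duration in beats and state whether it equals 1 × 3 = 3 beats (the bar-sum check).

1) 0.0ms=0b +79.365ms=3/14b
2) 79.365ms=3/14b +79.365ms=3/14b
3) 158.73ms=3/7b +79.365ms=3/14b
4) 238.095ms=9/14b +79.365ms=3/14b
5) 317.46ms=6/7b +79.365ms=3/14b
6) 396.825ms=15/14b +79.365ms=3/14b
7) 476.19ms=9/7b +79.365ms=3/14b
8) 555.556ms=3/2b +555.556ms=3/2b
Σ=3b of 3 (162bpm 3/4) — PASS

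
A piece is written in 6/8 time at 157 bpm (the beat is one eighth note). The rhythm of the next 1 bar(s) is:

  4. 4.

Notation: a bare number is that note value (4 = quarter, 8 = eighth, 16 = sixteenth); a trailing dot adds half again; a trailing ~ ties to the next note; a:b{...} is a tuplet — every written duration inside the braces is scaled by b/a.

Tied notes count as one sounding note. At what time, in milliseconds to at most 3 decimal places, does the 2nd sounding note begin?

note 2 onset = 3b = 1146.497ms

1. 0.0ms @ 0 + 1146.497ms (3)
2. 1146.497ms @ 3 + 1146.497ms (3)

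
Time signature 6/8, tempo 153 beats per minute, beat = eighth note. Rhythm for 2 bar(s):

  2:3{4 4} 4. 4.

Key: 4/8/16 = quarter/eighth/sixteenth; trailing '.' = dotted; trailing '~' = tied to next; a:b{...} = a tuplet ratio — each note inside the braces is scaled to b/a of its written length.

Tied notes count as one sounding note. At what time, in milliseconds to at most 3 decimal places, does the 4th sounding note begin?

note 4 onset = 9b = 3529.412ms

1. 0.0ms @ 0 + 1176.471ms (3)
2. 1176.471ms @ 3 + 1176.471ms (3)
3. 2352.941ms @ 6 + 1176.471ms (3)
4. 3529.412ms @ 9 + 1176.471ms (3)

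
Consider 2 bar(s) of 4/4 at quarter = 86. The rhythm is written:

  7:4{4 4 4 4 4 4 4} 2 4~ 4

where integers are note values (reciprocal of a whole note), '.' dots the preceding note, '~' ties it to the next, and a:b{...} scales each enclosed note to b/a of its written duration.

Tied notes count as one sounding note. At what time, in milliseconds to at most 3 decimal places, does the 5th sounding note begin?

note 5 onset = 16/7b = 1594.684ms

1. 0.0ms @ 0 + 398.671ms (4/7)
2. 398.671ms @ 4/7 + 398.671ms (4/7)
3. 797.342ms @ 8/7 + 398.671ms (4/7)
4. 1196.013ms @ 12/7 + 398.671ms (4/7)
5. 1594.684ms @ 16/7 + 398.671ms (4/7)
6. 1993.355ms @ 20/7 + 398.671ms (4/7)
7. 2392.027ms @ 24/7 + 398.671ms (4/7)
8. 2790.698ms @ 4 + 1395.349ms (2)
9. 4186.047ms @ 6 + 1395.349ms (2)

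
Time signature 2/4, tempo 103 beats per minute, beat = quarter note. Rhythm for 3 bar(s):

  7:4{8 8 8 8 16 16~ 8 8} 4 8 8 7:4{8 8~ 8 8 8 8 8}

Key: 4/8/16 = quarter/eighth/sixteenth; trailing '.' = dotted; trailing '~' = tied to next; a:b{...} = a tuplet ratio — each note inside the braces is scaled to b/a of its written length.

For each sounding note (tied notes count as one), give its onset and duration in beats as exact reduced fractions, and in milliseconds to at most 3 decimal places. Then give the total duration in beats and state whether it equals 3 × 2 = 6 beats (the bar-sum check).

1) 0.0ms=0b +166.436ms=2/7b
2) 166.436ms=2/7b +166.436ms=2/7b
3) 332.871ms=4/7b +166.436ms=2/7b
4) 499.307ms=6/7b +166.436ms=2/7b
5) 665.742ms=8/7b +83.218ms=1/7b
6) 748.96ms=9/7b +249.653ms=3/7b
7) 998.613ms=12/7b +166.436ms=2/7b
8) 1165.049ms=2b +582.524ms=1b
9) 1747.573ms=3b +291.262ms=1/2b
10) 2038.835ms=7/2b +291.262ms=1/2b
11) 2330.097ms=4b +166.436ms=2/7b
12) 2496.533ms=30/7b +332.871ms=4/7b
13) 2829.404ms=34/7b +166.436ms=2/7b
14) 2995.839ms=36/7b +166.436ms=2/7b
15) 3162.275ms=38/7b +166.436ms=2/7b
16) 3328.71ms=40/7b +166.436ms=2/7b
Σ=6b of 6 (103bpm 2/4) — PASS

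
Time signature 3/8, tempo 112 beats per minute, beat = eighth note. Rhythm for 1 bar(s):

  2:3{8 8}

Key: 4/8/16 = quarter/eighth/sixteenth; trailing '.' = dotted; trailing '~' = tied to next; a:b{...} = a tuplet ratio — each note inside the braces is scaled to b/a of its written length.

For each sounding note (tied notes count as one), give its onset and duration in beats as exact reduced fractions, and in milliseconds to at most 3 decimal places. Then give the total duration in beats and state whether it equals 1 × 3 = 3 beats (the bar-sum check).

1) 0.0ms=0b +803.571ms=3/2b
2) 803.571ms=3/2b +803.571ms=3/2b
Σ=3b of 3 (112bpm 3/8) — PASS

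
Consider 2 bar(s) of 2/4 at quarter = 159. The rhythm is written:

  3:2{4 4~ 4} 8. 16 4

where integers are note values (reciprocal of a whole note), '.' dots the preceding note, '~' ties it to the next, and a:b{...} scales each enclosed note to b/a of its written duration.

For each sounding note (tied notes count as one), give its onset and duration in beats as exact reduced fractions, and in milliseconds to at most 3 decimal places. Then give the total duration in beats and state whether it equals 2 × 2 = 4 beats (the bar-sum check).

1) 0.0ms=0b +251.572ms=2/3b
2) 251.572ms=2/3b +503.145ms=4/3b
3) 754.717ms=2b +283.019ms=3/4b
4) 1037.736ms=11/4b +94.34ms=1/4b
5) 1132.075ms=3b +377.358ms=1b
Σ=4b of 4 (159bpm 2/4) — PASS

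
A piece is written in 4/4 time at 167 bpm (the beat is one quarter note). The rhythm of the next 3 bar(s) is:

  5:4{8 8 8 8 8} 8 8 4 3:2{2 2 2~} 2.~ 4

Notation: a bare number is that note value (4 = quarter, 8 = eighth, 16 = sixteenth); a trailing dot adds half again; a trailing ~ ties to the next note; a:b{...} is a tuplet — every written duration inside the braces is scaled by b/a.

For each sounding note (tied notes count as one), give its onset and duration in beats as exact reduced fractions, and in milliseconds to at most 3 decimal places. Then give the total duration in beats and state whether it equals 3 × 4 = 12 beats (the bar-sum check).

1) 0.0ms=0b +143.713ms=2/5b
2) 143.713ms=2/5b +143.713ms=2/5b
3) 287.425ms=4/5b +143.713ms=2/5b
4) 431.138ms=6/5b +143.713ms=2/5b
5) 574.85ms=8/5b +143.713ms=2/5b
6) 718.563ms=2b +179.641ms=1/2b
7) 898.204ms=5/2b +179.641ms=1/2b
8) 1077.844ms=3b +359.281ms=1b
9) 1437.126ms=4b +479.042ms=4/3b
10) 1916.168ms=16/3b +479.042ms=4/3b
11) 2395.21ms=20/3b +1916.168ms=16/3b
Σ=12b of 12 (167bpm 4/4) — PASS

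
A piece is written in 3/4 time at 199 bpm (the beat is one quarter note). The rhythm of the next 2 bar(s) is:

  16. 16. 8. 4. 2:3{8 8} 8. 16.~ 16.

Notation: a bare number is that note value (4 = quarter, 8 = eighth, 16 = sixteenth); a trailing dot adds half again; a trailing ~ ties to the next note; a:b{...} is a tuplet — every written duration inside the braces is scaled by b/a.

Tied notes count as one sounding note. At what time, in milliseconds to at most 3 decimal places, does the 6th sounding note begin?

1. 0.0ms @ 0 + 113.065ms (3/8)
2. 113.065ms @ 3/8 + 113.065ms (3/8)
3. 226.131ms @ 3/4 + 226.131ms (3/4)
4. 452.261ms @ 3/2 + 452.261ms (3/2)
5. 904.523ms @ 3 + 226.131ms (3/4)
6. 1130.653ms @ 15/4 + 226.131ms (3/4)
7. 1356.784ms @ 9/2 + 226.131ms (3/4)
8. 1582.915ms @ 21/4 + 226.131ms (3/4)

note 6 onset = 15/4b = 1130.653ms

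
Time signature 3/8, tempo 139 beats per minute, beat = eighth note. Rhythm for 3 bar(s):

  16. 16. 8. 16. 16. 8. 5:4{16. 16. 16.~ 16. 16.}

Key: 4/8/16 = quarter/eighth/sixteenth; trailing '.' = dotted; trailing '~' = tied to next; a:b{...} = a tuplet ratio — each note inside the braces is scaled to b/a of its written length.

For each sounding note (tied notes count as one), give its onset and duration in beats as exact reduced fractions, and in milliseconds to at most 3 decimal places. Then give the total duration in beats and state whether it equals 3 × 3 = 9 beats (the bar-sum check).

1) 0.0ms=0b +323.741ms=3/4b
2) 323.741ms=3/4b +323.741ms=3/4b
3) 647.482ms=3/2b +647.482ms=3/2b
4) 1294.964ms=3b +323.741ms=3/4b
5) 1618.705ms=15/4b +323.741ms=3/4b
6) 1942.446ms=9/2b +647.482ms=3/2b
7) 2589.928ms=6b +258.993ms=3/5b
8) 2848.921ms=33/5b +258.993ms=3/5b
9) 3107.914ms=36/5b +517.986ms=6/5b
10) 3625.899ms=42/5b +258.993ms=3/5b
Σ=9b of 9 (139bpm 3/8) — PASS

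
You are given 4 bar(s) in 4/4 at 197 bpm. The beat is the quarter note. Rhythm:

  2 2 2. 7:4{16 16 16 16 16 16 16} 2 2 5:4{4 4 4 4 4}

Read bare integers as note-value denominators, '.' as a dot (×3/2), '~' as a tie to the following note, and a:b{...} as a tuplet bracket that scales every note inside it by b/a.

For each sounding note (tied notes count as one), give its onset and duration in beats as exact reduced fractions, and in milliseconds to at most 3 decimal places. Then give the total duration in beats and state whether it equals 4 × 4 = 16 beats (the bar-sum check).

1) 0.0ms=0b +609.137ms=2b
2) 609.137ms=2b +609.137ms=2b
3) 1218.274ms=4b +913.706ms=3b
4) 2131.98ms=7b +43.51ms=1/7b
5) 2175.489ms=50/7b +43.51ms=1/7b
6) 2218.999ms=51/7b +43.51ms=1/7b
7) 2262.509ms=52/7b +43.51ms=1/7b
8) 2306.019ms=53/7b +43.51ms=1/7b
9) 2349.529ms=54/7b +43.51ms=1/7b
10) 2393.038ms=55/7b +43.51ms=1/7b
11) 2436.548ms=8b +609.137ms=2b
12) 3045.685ms=10b +609.137ms=2b
13) 3654.822ms=12b +243.655ms=4/5b
14) 3898.477ms=64/5b +243.655ms=4/5b
15) 4142.132ms=68/5b +243.655ms=4/5b
16) 4385.787ms=72/5b +243.655ms=4/5b
17) 4629.442ms=76/5b +243.655ms=4/5b
Σ=16b of 16 (197bpm 4/4) — PASS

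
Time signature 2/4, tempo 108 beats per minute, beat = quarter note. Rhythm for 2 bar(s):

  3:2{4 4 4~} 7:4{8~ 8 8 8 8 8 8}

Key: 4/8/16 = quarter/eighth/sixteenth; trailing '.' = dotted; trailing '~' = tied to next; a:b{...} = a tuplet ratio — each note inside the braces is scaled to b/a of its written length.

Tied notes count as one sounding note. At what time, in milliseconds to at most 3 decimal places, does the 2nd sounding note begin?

1. 0.0ms @ 0 + 370.37ms (2/3)
2. 370.37ms @ 2/3 + 370.37ms (2/3)
3. 740.741ms @ 4/3 + 687.831ms (26/21)
4. 1428.571ms @ 18/7 + 158.73ms (2/7)
5. 1587.302ms @ 20/7 + 158.73ms (2/7)
6. 1746.032ms @ 22/7 + 158.73ms (2/7)
7. 1904.762ms @ 24/7 + 158.73ms (2/7)
8. 2063.492ms @ 26/7 + 158.73ms (2/7)

note 2 onset = 2/3b = 370.37ms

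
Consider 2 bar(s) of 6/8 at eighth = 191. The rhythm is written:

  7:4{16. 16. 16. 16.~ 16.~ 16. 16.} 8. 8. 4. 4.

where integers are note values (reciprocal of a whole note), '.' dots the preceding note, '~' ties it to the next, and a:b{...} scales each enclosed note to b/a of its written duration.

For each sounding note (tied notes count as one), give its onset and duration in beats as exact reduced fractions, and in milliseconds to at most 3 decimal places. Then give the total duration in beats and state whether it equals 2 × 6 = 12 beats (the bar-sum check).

1) 0.0ms=0b +134.63ms=3/7b
2) 134.63ms=3/7b +134.63ms=3/7b
3) 269.26ms=6/7b +134.63ms=3/7b
4) 403.889ms=9/7b +403.889ms=9/7b
5) 807.779ms=18/7b +134.63ms=3/7b
6) 942.408ms=3b +471.204ms=3/2b
7) 1413.613ms=9/2b +471.204ms=3/2b
8) 1884.817ms=6b +942.408ms=3b
9) 2827.225ms=9b +942.408ms=3b
Σ=12b of 12 (191bpm 6/8) — PASS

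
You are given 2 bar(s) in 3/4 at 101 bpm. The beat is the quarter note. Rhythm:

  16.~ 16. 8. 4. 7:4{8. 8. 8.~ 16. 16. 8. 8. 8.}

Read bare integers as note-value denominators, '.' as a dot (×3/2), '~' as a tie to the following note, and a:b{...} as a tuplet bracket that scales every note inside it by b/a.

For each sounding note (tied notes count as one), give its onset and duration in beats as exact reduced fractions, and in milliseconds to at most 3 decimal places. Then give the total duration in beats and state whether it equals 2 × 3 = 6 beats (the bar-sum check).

1) 0.0ms=0b +445.545ms=3/4b
2) 445.545ms=3/4b +445.545ms=3/4b
3) 891.089ms=3/2b +891.089ms=3/2b
4) 1782.178ms=3b +254.597ms=3/7b
5) 2036.775ms=24/7b +254.597ms=3/7b
6) 2291.372ms=27/7b +381.895ms=9/14b
7) 2673.267ms=9/2b +127.298ms=3/14b
8) 2800.566ms=33/7b +254.597ms=3/7b
9) 3055.163ms=36/7b +254.597ms=3/7b
10) 3309.76ms=39/7b +254.597ms=3/7b
Σ=6b of 6 (101bpm 3/4) — PASS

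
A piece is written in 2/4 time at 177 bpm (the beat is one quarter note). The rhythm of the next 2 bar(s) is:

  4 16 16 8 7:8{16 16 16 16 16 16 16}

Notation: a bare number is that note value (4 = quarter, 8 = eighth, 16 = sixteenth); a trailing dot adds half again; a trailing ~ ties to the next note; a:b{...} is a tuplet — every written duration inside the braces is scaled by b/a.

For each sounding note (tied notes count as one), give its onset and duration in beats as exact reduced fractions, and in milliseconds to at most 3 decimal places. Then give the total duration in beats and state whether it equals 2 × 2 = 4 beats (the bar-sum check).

1) 0.0ms=0b +338.983ms=1b
2) 338.983ms=1b +84.746ms=1/4b
3) 423.729ms=5/4b +84.746ms=1/4b
4) 508.475ms=3/2b +169.492ms=1/2b
5) 677.966ms=2b +96.852ms=2/7b
6) 774.818ms=16/7b +96.852ms=2/7b
7) 871.671ms=18/7b +96.852ms=2/7b
8) 968.523ms=20/7b +96.852ms=2/7b
9) 1065.375ms=22/7b +96.852ms=2/7b
10) 1162.228ms=24/7b +96.852ms=2/7b
11) 1259.08ms=26/7b +96.852ms=2/7b
Σ=4b of 4 (177bpm 2/4) — PASS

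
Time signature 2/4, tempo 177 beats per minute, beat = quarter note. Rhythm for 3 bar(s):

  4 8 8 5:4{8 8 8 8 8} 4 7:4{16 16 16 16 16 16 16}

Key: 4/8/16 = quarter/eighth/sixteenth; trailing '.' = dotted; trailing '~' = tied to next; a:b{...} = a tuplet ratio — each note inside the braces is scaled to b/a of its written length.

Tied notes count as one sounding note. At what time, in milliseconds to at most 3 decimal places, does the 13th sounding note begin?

1. 0.0ms @ 0 + 338.983ms (1)
2. 338.983ms @ 1 + 169.492ms (1/2)
3. 508.475ms @ 3/2 + 169.492ms (1/2)
4. 677.966ms @ 2 + 135.593ms (2/5)
5. 813.559ms @ 12/5 + 135.593ms (2/5)
6. 949.153ms @ 14/5 + 135.593ms (2/5)
7. 1084.746ms @ 16/5 + 135.593ms (2/5)
8. 1220.339ms @ 18/5 + 135.593ms (2/5)
9. 1355.932ms @ 4 + 338.983ms (1)
10. 1694.915ms @ 5 + 48.426ms (1/7)
11. 1743.341ms @ 36/7 + 48.426ms (1/7)
12. 1791.768ms @ 37/7 + 48.426ms (1/7)
13. 1840.194ms @ 38/7 + 48.426ms (1/7)
14. 1888.62ms @ 39/7 + 48.426ms (1/7)
15. 1937.046ms @ 40/7 + 48.426ms (1/7)
16. 1985.472ms @ 41/7 + 48.426ms (1/7)

note 13 onset = 38/7b = 1840.194ms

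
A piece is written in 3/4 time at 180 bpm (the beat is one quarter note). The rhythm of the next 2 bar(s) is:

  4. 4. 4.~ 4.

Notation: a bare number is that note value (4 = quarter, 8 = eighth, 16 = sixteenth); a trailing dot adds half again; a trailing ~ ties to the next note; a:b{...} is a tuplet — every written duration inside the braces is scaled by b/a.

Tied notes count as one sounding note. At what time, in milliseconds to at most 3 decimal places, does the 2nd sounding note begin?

1. 0.0ms @ 0 + 500.0ms (3/2)
2. 500.0ms @ 3/2 + 500.0ms (3/2)
3. 1000.0ms @ 3 + 1000.0ms (3)

note 2 onset = 3/2b = 500.0ms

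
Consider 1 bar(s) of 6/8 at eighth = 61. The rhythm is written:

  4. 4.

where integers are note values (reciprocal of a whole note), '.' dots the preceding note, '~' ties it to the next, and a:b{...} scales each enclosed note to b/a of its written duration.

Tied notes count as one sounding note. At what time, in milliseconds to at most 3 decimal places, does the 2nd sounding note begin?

1. 0.0ms @ 0 + 2950.82ms (3)
2. 2950.82ms @ 3 + 2950.82ms (3)

note 2 onset = 3b = 2950.82ms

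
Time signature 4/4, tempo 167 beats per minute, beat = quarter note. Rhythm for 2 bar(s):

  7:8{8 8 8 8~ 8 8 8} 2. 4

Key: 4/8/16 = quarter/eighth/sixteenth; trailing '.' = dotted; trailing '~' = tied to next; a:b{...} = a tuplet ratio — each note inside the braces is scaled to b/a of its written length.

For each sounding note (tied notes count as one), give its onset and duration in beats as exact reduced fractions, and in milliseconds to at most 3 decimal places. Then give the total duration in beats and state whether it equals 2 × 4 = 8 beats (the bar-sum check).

1) 0.0ms=0b +205.304ms=4/7b
2) 205.304ms=4/7b +205.304ms=4/7b
3) 410.607ms=8/7b +205.304ms=4/7b
4) 615.911ms=12/7b +410.607ms=8/7b
5) 1026.518ms=20/7b +205.304ms=4/7b
6) 1231.822ms=24/7b +205.304ms=4/7b
7) 1437.126ms=4b +1077.844ms=3b
8) 2514.97ms=7b +359.281ms=1b
Σ=8b of 8 (167bpm 4/4) — PASS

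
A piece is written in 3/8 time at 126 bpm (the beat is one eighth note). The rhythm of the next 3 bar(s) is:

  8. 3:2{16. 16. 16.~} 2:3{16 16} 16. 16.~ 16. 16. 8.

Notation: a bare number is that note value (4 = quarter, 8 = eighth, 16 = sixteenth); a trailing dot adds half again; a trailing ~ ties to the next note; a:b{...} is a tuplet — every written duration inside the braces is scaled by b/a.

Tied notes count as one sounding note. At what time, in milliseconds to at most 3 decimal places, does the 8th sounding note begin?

1. 0.0ms @ 0 + 714.286ms (3/2)
2. 714.286ms @ 3/2 + 238.095ms (1/2)
3. 952.381ms @ 2 + 238.095ms (1/2)
4. 1190.476ms @ 5/2 + 595.238ms (5/4)
5. 1785.714ms @ 15/4 + 357.143ms (3/4)
6. 2142.857ms @ 9/2 + 357.143ms (3/4)
7. 2500.0ms @ 21/4 + 714.286ms (3/2)
8. 3214.286ms @ 27/4 + 357.143ms (3/4)
9. 3571.429ms @ 15/2 + 714.286ms (3/2)

note 8 onset = 27/4b = 3214.286ms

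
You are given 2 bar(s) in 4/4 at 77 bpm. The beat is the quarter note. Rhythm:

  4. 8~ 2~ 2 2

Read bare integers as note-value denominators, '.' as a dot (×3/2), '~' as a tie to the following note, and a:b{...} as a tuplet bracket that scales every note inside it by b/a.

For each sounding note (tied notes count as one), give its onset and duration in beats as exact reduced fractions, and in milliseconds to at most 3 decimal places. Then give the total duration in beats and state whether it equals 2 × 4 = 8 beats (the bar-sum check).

1) 0.0ms=0b +1168.831ms=3/2b
2) 1168.831ms=3/2b +3506.494ms=9/2b
3) 4675.325ms=6b +1558.442ms=2b
Σ=8b of 8 (77bpm 4/4) — PASS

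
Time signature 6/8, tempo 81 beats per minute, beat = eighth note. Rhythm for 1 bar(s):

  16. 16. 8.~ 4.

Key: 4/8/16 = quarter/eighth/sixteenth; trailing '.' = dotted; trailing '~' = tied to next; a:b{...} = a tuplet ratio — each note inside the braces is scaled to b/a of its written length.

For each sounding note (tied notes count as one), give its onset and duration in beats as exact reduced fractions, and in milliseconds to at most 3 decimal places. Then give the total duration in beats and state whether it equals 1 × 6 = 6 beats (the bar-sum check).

1) 0.0ms=0b +555.556ms=3/4b
2) 555.556ms=3/4b +555.556ms=3/4b
3) 1111.111ms=3/2b +3333.333ms=9/2b
Σ=6b of 6 (81bpm 6/8) — PASS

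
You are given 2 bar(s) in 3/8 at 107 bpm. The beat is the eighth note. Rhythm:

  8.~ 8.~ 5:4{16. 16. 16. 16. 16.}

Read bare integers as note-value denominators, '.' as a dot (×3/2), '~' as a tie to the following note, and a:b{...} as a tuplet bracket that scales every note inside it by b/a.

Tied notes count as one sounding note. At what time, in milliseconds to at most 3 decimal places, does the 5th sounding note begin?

1. 0.0ms @ 0 + 2018.692ms (18/5)
2. 2018.692ms @ 18/5 + 336.449ms (3/5)
3. 2355.14ms @ 21/5 + 336.449ms (3/5)
4. 2691.589ms @ 24/5 + 336.449ms (3/5)
5. 3028.037ms @ 27/5 + 336.449ms (3/5)

note 5 onset = 27/5b = 3028.037ms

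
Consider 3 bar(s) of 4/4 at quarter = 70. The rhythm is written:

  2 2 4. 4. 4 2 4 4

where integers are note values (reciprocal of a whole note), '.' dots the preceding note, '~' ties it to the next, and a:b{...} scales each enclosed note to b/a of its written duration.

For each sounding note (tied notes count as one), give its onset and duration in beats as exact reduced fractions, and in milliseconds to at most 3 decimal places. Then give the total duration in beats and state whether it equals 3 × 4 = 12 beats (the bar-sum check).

1) 0.0ms=0b +1714.286ms=2b
2) 1714.286ms=2b +1714.286ms=2b
3) 3428.571ms=4b +1285.714ms=3/2b
4) 4714.286ms=11/2b +1285.714ms=3/2b
5) 6000.0ms=7b +857.143ms=1b
6) 6857.143ms=8b +1714.286ms=2b
7) 8571.429ms=10b +857.143ms=1b
8) 9428.571ms=11b +857.143ms=1b
Σ=12b of 12 (70bpm 4/4) — PASS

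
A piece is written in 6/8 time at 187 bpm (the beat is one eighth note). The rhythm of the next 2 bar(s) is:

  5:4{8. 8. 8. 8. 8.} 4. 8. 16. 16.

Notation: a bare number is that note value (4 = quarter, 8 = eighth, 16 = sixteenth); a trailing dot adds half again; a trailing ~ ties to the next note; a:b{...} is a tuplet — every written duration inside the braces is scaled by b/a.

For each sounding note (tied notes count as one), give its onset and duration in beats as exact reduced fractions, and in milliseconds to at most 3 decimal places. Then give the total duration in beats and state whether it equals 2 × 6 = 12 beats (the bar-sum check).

1) 0.0ms=0b +385.027ms=6/5b
2) 385.027ms=6/5b +385.027ms=6/5b
3) 770.053ms=12/5b +385.027ms=6/5b
4) 1155.08ms=18/5b +385.027ms=6/5b
5) 1540.107ms=24/5b +385.027ms=6/5b
6) 1925.134ms=6b +962.567ms=3b
7) 2887.701ms=9b +481.283ms=3/2b
8) 3368.984ms=21/2b +240.642ms=3/4b
9) 3609.626ms=45/4b +240.642ms=3/4b
Σ=12b of 12 (187bpm 6/8) — PASS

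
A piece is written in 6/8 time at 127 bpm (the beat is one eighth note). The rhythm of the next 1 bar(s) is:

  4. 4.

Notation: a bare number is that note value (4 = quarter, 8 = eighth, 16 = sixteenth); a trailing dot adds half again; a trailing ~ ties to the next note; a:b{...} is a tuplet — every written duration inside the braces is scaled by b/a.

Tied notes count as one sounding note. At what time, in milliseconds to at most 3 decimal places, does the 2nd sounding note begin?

1. 0.0ms @ 0 + 1417.323ms (3)
2. 1417.323ms @ 3 + 1417.323ms (3)

note 2 onset = 3b = 1417.323ms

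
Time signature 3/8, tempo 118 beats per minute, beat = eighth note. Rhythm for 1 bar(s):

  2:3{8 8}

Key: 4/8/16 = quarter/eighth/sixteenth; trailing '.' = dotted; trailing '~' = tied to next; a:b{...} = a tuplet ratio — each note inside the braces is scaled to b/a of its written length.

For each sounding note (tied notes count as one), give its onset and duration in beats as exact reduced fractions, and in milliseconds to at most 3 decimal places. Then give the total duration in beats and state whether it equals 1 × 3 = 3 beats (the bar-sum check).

1) 0.0ms=0b +762.712ms=3/2b
2) 762.712ms=3/2b +762.712ms=3/2b
Σ=3b of 3 (118bpm 3/8) — PASS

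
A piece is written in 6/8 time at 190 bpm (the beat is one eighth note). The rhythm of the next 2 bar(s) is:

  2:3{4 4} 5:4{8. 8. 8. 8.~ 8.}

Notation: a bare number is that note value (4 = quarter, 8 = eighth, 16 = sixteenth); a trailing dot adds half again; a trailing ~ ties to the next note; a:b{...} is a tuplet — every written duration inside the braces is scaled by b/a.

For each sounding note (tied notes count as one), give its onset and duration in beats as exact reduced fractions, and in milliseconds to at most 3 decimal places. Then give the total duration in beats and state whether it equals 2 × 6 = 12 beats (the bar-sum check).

1) 0.0ms=0b +947.368ms=3b
2) 947.368ms=3b +947.368ms=3b
3) 1894.737ms=6b +378.947ms=6/5b
4) 2273.684ms=36/5b +378.947ms=6/5b
5) 2652.632ms=42/5b +378.947ms=6/5b
6) 3031.579ms=48/5b +757.895ms=12/5b
Σ=12b of 12 (190bpm 6/8) — PASS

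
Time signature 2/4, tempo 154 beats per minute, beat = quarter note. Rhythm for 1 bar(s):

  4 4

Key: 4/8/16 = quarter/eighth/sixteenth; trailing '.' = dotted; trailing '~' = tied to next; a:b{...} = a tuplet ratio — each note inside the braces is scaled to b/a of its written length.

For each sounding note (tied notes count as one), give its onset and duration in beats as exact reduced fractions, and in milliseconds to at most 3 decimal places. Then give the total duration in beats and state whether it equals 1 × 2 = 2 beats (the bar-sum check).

1) 0.0ms=0b +389.61ms=1b
2) 389.61ms=1b +389.61ms=1b
Σ=2b of 2 (154bpm 2/4) — PASS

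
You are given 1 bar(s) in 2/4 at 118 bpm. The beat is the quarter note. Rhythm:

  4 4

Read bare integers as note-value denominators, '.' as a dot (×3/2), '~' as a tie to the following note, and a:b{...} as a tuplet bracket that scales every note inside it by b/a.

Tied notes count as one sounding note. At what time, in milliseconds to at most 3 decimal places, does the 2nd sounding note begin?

note 2 onset = 1b = 508.475ms

1. 0.0ms @ 0 + 508.475ms (1)
2. 508.475ms @ 1 + 508.475ms (1)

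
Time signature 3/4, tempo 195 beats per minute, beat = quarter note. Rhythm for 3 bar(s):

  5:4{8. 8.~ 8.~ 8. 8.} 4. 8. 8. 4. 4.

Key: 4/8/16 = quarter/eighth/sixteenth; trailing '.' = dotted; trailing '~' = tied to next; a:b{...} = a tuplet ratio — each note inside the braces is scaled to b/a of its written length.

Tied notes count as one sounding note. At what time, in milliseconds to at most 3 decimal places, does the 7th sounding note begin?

note 7 onset = 6b = 1846.154ms

1. 0.0ms @ 0 + 184.615ms (3/5)
2. 184.615ms @ 3/5 + 553.846ms (9/5)
3. 738.462ms @ 12/5 + 184.615ms (3/5)
4. 923.077ms @ 3 + 461.538ms (3/2)
5. 1384.615ms @ 9/2 + 230.769ms (3/4)
6. 1615.385ms @ 21/4 + 230.769ms (3/4)
7. 1846.154ms @ 6 + 461.538ms (3/2)
8. 2307.692ms @ 15/2 + 461.538ms (3/2)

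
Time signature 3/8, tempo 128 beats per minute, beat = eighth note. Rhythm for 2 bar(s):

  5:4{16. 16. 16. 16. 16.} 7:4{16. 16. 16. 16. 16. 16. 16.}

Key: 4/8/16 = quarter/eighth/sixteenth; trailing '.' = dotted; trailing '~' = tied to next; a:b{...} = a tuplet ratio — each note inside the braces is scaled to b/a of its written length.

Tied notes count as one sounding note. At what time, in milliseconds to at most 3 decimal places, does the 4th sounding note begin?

1. 0.0ms @ 0 + 281.25ms (3/5)
2. 281.25ms @ 3/5 + 281.25ms (3/5)
3. 562.5ms @ 6/5 + 281.25ms (3/5)
4. 843.75ms @ 9/5 + 281.25ms (3/5)
5. 1125.0ms @ 12/5 + 281.25ms (3/5)
6. 1406.25ms @ 3 + 200.893ms (3/7)
7. 1607.143ms @ 24/7 + 200.893ms (3/7)
8. 1808.036ms @ 27/7 + 200.893ms (3/7)
9. 2008.929ms @ 30/7 + 200.893ms (3/7)
10. 2209.821ms @ 33/7 + 200.893ms (3/7)
11. 2410.714ms @ 36/7 + 200.893ms (3/7)
12. 2611.607ms @ 39/7 + 200.893ms (3/7)

note 4 onset = 9/5b = 843.75ms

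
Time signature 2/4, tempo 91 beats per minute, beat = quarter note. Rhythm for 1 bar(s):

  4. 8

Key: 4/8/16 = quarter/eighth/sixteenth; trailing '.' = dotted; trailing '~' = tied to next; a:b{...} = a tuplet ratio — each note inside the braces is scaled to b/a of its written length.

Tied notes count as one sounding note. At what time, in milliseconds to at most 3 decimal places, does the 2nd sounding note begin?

1. 0.0ms @ 0 + 989.011ms (3/2)
2. 989.011ms @ 3/2 + 329.67ms (1/2)

note 2 onset = 3/2b = 989.011ms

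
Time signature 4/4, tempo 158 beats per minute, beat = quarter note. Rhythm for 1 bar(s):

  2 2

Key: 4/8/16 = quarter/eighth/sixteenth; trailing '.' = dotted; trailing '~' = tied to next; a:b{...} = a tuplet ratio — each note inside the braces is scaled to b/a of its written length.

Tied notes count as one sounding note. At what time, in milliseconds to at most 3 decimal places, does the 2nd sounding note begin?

1. 0.0ms @ 0 + 759.494ms (2)
2. 759.494ms @ 2 + 759.494ms (2)

note 2 onset = 2b = 759.494ms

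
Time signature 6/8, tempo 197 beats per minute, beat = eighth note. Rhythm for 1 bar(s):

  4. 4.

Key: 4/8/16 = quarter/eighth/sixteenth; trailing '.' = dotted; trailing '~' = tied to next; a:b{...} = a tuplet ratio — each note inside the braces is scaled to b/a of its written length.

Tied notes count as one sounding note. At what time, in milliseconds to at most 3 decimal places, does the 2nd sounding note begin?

1. 0.0ms @ 0 + 913.706ms (3)
2. 913.706ms @ 3 + 913.706ms (3)

note 2 onset = 3b = 913.706ms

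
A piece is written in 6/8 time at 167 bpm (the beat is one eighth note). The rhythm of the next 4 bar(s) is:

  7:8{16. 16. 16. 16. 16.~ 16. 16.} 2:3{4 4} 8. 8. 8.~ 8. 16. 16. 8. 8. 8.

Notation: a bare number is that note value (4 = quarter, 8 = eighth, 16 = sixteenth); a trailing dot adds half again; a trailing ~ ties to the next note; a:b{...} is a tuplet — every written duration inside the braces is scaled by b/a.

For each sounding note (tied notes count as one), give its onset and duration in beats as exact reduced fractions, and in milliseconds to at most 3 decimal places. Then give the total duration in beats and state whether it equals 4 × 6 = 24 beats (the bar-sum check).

1) 0.0ms=0b +307.956ms=6/7b
2) 307.956ms=6/7b +307.956ms=6/7b
3) 615.911ms=12/7b +307.956ms=6/7b
4) 923.867ms=18/7b +307.956ms=6/7b
5) 1231.822ms=24/7b +615.911ms=12/7b
6) 1847.733ms=36/7b +307.956ms=6/7b
7) 2155.689ms=6b +1077.844ms=3b
8) 3233.533ms=9b +1077.844ms=3b
9) 4311.377ms=12b +538.922ms=3/2b
10) 4850.299ms=27/2b +538.922ms=3/2b
11) 5389.222ms=15b +1077.844ms=3b
12) 6467.066ms=18b +269.461ms=3/4b
13) 6736.527ms=75/4b +269.461ms=3/4b
14) 7005.988ms=39/2b +538.922ms=3/2b
15) 7544.91ms=21b +538.922ms=3/2b
16) 8083.832ms=45/2b +538.922ms=3/2b
Σ=24b of 24 (167bpm 6/8) — PASS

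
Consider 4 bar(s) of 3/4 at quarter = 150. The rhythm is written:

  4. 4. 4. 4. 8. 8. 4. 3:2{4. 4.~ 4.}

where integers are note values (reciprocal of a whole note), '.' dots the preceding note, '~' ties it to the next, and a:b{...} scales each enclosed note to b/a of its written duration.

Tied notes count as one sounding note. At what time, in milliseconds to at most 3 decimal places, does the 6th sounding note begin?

note 6 onset = 27/4b = 2700.0ms

1. 0.0ms @ 0 + 600.0ms (3/2)
2. 600.0ms @ 3/2 + 600.0ms (3/2)
3. 1200.0ms @ 3 + 600.0ms (3/2)
4. 1800.0ms @ 9/2 + 600.0ms (3/2)
5. 2400.0ms @ 6 + 300.0ms (3/4)
6. 2700.0ms @ 27/4 + 300.0ms (3/4)
7. 3000.0ms @ 15/2 + 600.0ms (3/2)
8. 3600.0ms @ 9 + 400.0ms (1)
9. 4000.0ms @ 10 + 800.0ms (2)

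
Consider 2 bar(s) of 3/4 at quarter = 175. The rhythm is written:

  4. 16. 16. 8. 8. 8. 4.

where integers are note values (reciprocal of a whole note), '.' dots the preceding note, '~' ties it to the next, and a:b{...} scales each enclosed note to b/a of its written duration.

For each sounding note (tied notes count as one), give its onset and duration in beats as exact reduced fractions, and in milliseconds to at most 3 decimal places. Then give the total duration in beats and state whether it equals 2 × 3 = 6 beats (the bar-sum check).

1) 0.0ms=0b +514.286ms=3/2b
2) 514.286ms=3/2b +128.571ms=3/8b
3) 642.857ms=15/8b +128.571ms=3/8b
4) 771.429ms=9/4b +257.143ms=3/4b
5) 1028.571ms=3b +257.143ms=3/4b
6) 1285.714ms=15/4b +257.143ms=3/4b
7) 1542.857ms=9/2b +514.286ms=3/2b
Σ=6b of 6 (175bpm 3/4) — PASS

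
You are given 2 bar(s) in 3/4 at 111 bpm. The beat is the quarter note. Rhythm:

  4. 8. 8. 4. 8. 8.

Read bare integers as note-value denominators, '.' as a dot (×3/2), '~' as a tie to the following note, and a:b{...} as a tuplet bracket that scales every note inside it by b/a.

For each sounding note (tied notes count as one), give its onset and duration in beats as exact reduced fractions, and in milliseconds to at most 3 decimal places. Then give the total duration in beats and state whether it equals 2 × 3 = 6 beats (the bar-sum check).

1) 0.0ms=0b +810.811ms=3/2b
2) 810.811ms=3/2b +405.405ms=3/4b
3) 1216.216ms=9/4b +405.405ms=3/4b
4) 1621.622ms=3b +810.811ms=3/2b
5) 2432.432ms=9/2b +405.405ms=3/4b
6) 2837.838ms=21/4b +405.405ms=3/4b
Σ=6b of 6 (111bpm 3/4) — PASS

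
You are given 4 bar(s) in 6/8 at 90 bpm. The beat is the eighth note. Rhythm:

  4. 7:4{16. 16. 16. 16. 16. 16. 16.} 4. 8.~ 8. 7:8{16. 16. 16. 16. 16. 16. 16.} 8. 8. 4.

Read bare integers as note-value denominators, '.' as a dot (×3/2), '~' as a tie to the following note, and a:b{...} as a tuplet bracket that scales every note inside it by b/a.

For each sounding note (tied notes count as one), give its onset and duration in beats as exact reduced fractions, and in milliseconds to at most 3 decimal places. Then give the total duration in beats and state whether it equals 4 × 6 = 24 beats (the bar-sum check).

1) 0.0ms=0b +2000.0ms=3b
2) 2000.0ms=3b +285.714ms=3/7b
3) 2285.714ms=24/7b +285.714ms=3/7b
4) 2571.429ms=27/7b +285.714ms=3/7b
5) 2857.143ms=30/7b +285.714ms=3/7b
6) 3142.857ms=33/7b +285.714ms=3/7b
7) 3428.571ms=36/7b +285.714ms=3/7b
8) 3714.286ms=39/7b +285.714ms=3/7b
9) 4000.0ms=6b +2000.0ms=3b
10) 6000.0ms=9b +2000.0ms=3b
11) 8000.0ms=12b +571.429ms=6/7b
12) 8571.429ms=90/7b +571.429ms=6/7b
13) 9142.857ms=96/7b +571.429ms=6/7b
14) 9714.286ms=102/7b +571.429ms=6/7b
15) 10285.714ms=108/7b +571.429ms=6/7b
16) 10857.143ms=114/7b +571.429ms=6/7b
17) 11428.571ms=120/7b +571.429ms=6/7b
18) 12000.0ms=18b +1000.0ms=3/2b
19) 13000.0ms=39/2b +1000.0ms=3/2b
20) 14000.0ms=21b +2000.0ms=3b
Σ=24b of 24 (90bpm 6/8) — PASS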